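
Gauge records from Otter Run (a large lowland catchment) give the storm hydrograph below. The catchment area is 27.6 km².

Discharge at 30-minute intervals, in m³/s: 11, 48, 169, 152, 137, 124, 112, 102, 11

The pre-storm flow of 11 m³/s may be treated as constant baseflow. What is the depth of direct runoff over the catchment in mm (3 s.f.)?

d ≈ 50.0 mm

Direct runoff: 0.0, 37.0, 158.0, 141.0, 126.0, 113.0, 101.0, 91.0, 0.0 m³/s; ΣQ_DR = 767.0 m³/s.
V = ΣQ_DR · Δt = 767.0 × 1800 s = 1.381 × 10^6 m³.
Over A = 27.6 km², depth = V / A = 50.0 mm.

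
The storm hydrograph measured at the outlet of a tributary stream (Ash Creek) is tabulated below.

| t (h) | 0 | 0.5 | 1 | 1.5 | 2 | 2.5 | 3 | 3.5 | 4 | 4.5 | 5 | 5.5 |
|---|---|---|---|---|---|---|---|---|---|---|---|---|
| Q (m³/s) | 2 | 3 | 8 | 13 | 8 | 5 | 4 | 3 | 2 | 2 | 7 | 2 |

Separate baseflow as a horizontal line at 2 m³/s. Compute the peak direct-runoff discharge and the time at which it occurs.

Q_p = 11.0 m³/s at t = 1.5 h

Subtracting baseflow gives direct-runoff ordinates: 0.0, 1.0, 6.0, 11.0, 6.0, 3.0, 2.0, 1.0, 0.0, 0.0, 5.0, 0.0 m³/s.
The maximum is 11.0 m³/s, occurring at the reading for t = 1.5 h.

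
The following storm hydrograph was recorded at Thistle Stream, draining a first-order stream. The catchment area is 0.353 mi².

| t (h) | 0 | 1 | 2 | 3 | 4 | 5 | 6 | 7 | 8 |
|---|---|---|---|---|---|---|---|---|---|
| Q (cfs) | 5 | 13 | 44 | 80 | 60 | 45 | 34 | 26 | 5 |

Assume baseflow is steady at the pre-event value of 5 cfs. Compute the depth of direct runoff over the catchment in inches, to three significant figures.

Direct runoff: 0.0, 8.0, 39.0, 75.0, 55.0, 40.0, 29.0, 21.0, 0.0 cfs; ΣQ_DR = 267.0 cfs.
V = ΣQ_DR · Δt = 267.0 × 3600 s = 9.612 × 10^5 ft³.
Over A = 0.353 mi², depth = V / A = 1.17 in.

d ≈ 1.17 in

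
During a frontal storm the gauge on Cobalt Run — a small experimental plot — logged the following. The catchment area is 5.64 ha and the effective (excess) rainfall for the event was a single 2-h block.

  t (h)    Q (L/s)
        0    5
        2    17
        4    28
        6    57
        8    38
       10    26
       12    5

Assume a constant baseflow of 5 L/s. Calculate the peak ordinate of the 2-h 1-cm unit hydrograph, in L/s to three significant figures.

U_p ≈ 28.9 L/s

Direct runoff: 0.0, 12.0, 23.0, 52.0, 33.0, 21.0, 0.0 L/s; ΣQ_DR = 141.0 L/s, peak = 52.0 L/s.
Runoff depth d = ΣQ_DR·Δt / A = 141.0 × 7200 / (5.64 ha) = 18.00 mm.
The 1-cm UH is the DRH scaled by (10 mm)/d, so U_p = 52.0 × 10/18.00 = 28.9 L/s.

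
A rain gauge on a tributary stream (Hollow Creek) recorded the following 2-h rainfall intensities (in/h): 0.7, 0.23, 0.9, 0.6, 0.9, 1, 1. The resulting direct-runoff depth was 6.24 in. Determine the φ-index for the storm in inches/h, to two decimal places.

φ ≈ 0.33 in/h

Only the 6 blocks with intensity above φ contribute runoff: 0.7, 0.9, 0.6, 0.9, 1, 1 in/h.
Σ(I−φ)·Δt = d  ⇒  (0.7+0.9+0.6+0.9+1+1 − 6φ)·2 = 6.24
φ = (5.100 − 6.24/2) / 6 = 0.33 in/h.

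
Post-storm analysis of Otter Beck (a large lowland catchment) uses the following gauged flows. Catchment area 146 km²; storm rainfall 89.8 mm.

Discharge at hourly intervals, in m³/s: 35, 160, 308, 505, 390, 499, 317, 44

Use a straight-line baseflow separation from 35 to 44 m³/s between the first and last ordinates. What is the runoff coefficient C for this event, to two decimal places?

C ≈ 0.53

ΣQ_DR = 1942 m³/s; V = ΣQ_DR·Δt = 6.991 × 10^6 m³.
Runoff depth d = V / A = 47.88 mm.
C = d / P = 47.88 / 89.8 = 0.53.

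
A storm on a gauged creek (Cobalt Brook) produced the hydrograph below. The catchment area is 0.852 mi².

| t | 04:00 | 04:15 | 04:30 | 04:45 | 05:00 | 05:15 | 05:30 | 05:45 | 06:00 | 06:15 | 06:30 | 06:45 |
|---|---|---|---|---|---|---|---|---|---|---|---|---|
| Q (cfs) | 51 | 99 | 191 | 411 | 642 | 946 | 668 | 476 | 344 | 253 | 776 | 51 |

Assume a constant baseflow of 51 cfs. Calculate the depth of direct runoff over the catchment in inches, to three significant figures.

Direct runoff: 0.0, 48.0, 140.0, 360.0, 591.0, 895.0, 617.0, 425.0, 293.0, 202.0, 725.0, 0.0 cfs; ΣQ_DR = 4296 cfs.
V = ΣQ_DR · Δt = 4296 × 900 s = 3.866 × 10^6 ft³.
Over A = 0.852 mi², depth = V / A = 1.95 in.

d ≈ 1.95 in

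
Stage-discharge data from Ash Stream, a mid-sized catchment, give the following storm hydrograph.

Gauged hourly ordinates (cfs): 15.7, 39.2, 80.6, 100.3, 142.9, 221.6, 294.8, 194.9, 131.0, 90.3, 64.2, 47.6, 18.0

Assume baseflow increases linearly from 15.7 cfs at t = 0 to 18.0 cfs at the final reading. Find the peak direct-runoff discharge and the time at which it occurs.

Q_p = 277.95 cfs at t = 6 h

Subtracting baseflow gives direct-runoff ordinates: 0.00, 23.31, 64.52, 84.03, 126.43, 204.94, 277.95, 177.86, 113.77, 72.88, 46.58, 29.79, 0.00 cfs.
The maximum is 277.95 cfs, occurring at the reading for t = 6 h.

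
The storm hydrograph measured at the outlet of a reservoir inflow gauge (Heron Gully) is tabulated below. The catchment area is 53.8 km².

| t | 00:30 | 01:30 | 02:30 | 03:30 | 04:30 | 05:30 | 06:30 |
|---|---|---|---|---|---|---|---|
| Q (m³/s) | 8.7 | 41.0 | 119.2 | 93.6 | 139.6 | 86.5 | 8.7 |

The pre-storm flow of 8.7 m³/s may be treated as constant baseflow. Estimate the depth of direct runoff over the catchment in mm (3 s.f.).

Direct runoff: 0.0, 32.3, 110.5, 84.9, 130.9, 77.8, 0.0 m³/s; ΣQ_DR = 436.4 m³/s.
V = ΣQ_DR · Δt = 436.4 × 3600 s = 1.571 × 10^6 m³.
Over A = 53.8 km², depth = V / A = 29.2 mm.

d ≈ 29.2 mm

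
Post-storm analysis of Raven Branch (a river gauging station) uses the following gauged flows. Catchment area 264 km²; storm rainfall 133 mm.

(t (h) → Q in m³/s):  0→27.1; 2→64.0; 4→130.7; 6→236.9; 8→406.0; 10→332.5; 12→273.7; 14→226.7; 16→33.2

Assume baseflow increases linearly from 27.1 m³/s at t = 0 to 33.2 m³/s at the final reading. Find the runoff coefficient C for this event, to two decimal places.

ΣQ_DR = 1459 m³/s; V = ΣQ_DR·Δt = 1.051 × 10^7 m³.
Runoff depth d = V / A = 39.80 mm.
C = d / P = 39.80 / 133 = 0.30.

C ≈ 0.30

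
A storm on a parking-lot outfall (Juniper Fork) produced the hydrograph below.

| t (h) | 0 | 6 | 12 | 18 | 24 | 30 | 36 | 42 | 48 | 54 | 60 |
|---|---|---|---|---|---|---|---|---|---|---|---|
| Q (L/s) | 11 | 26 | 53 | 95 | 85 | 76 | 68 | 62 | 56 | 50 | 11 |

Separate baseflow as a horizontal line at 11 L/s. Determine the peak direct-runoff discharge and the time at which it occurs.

Subtracting baseflow gives direct-runoff ordinates: 0.0, 15.0, 42.0, 84.0, 74.0, 65.0, 57.0, 51.0, 45.0, 39.0, 0.0 L/s.
The maximum is 84.0 L/s, occurring at the reading for t = 18 h.

Q_p = 84.0 L/s at t = 18 h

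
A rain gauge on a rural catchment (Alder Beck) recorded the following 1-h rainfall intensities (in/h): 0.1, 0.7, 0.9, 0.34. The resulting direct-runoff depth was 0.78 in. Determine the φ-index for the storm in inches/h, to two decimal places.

Only the 2 blocks with intensity above φ contribute runoff: 0.7, 0.9 in/h.
Σ(I−φ)·Δt = d  ⇒  (0.7+0.9 − 2φ)·1 = 0.78
φ = (1.600 − 0.78/1) / 2 = 0.41 in/h.

φ ≈ 0.41 in/h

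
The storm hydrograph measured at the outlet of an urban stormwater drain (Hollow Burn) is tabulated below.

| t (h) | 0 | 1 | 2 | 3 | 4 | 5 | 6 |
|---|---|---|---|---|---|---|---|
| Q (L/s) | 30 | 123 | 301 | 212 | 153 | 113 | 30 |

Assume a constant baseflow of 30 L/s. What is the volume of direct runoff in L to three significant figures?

V ≈ 2.71 × 10^6 L

Direct-runoff ordinates (Q − Q_b): 0.0, 93.0, 271.0, 182.0, 123.0, 83.0, 0.0 L/s.
ΣQ_DR = 752.0 L/s.
With Δt = 1 h = 3600 s, V = ΣQ_DR · Δt = 752.0 × 3600 = 2.71 × 10^6 L.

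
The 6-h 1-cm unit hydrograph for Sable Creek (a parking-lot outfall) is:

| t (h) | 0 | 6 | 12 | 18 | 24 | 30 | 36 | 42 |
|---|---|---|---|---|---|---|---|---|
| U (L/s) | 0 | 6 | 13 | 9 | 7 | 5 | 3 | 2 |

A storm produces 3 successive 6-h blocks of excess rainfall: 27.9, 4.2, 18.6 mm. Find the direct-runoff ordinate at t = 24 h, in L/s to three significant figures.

Q ≈ 47.5 L/s

By discrete convolution, Q_j = Σ (P_i / 10 mm) · U_{j−i}.
At t = 24 h (j=4): Q = (27.9/10)·7 + (4.2/10)·9 + (18.6/10)·13 = 47.5 L/s.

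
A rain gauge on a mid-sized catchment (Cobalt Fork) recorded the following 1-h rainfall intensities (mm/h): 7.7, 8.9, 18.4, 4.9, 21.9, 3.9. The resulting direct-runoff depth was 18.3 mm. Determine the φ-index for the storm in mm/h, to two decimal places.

Only the 2 blocks with intensity above φ contribute runoff: 18.4, 21.9 mm/h.
Σ(I−φ)·Δt = d  ⇒  (18.4+21.9 − 2φ)·1 = 18.3
φ = (40.30 − 18.3/1) / 2 = 11.00 mm/h.

φ ≈ 11.00 mm/h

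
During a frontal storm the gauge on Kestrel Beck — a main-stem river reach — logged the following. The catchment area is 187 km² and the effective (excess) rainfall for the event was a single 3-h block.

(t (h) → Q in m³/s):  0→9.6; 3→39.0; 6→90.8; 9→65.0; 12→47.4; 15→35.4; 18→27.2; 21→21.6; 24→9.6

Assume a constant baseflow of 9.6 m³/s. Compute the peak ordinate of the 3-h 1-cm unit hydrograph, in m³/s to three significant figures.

Direct runoff: 0.0, 29.4, 81.2, 55.4, 37.8, 25.8, 17.6, 12.0, 0.0 m³/s; ΣQ_DR = 259.2 m³/s, peak = 81.2 m³/s.
Runoff depth d = ΣQ_DR·Δt / A = 259.2 × 10800 / (187 km²) = 14.97 mm.
The 1-cm UH is the DRH scaled by (10 mm)/d, so U_p = 81.2 × 10/14.97 = 54.2 m³/s.

U_p ≈ 54.2 m³/s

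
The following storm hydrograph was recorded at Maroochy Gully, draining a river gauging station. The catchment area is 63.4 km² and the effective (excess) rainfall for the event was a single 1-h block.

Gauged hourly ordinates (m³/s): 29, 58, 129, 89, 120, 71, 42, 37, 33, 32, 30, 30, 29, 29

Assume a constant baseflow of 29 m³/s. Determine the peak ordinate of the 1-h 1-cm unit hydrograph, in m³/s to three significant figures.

U_p ≈ 50.0 m³/s

Direct runoff: 0.0, 29.0, 100.0, 60.0, 91.0, 42.0, 13.0, 8.0, 4.0, 3.0, 1.0, 1.0, 0.0, 0.0 m³/s; ΣQ_DR = 352.0 m³/s, peak = 100.0 m³/s.
Runoff depth d = ΣQ_DR·Δt / A = 352.0 × 3600 / (63.4 km²) = 19.99 mm.
The 1-cm UH is the DRH scaled by (10 mm)/d, so U_p = 100.0 × 10/19.99 = 50.0 m³/s.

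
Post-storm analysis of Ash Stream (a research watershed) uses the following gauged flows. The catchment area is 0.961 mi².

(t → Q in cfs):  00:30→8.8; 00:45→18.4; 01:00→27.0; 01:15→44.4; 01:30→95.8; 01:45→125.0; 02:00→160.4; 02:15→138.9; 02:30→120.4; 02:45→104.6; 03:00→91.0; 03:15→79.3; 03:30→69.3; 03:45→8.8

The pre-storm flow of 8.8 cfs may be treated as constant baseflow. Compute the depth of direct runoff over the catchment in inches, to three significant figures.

Direct runoff: 0.0, 9.6, 18.2, 35.6, 87.0, 116.2, 151.6, 130.1, 111.6, 95.8, 82.2, 70.5, 60.5, 0.0 cfs; ΣQ_DR = 968.9 cfs.
V = ΣQ_DR · Δt = 968.9 × 900 s = 8.720 × 10^5 ft³.
Over A = 0.961 mi², depth = V / A = 0.391 in.

d ≈ 0.391 in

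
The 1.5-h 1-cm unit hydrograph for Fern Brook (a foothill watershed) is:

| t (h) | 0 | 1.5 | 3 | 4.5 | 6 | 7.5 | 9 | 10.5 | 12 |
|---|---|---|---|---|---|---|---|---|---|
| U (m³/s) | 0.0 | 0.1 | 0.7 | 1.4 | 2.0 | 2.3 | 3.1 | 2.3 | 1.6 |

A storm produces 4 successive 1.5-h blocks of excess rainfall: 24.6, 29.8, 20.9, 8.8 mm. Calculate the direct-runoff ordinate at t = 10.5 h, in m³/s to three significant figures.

By discrete convolution, Q_j = Σ (P_i / 10 mm) · U_{j−i}.
At t = 10.5 h (j=7): Q = (24.6/10)·2.3 + (29.8/10)·3.1 + (20.9/10)·2.3 + (8.8/10)·2.0 = 21.5 m³/s.

Q ≈ 21.5 m³/s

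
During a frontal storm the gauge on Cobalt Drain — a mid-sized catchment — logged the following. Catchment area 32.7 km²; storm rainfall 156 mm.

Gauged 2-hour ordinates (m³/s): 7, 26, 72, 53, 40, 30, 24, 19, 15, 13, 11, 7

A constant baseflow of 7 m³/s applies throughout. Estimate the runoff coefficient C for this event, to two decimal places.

ΣQ_DR = 233.0 m³/s; V = ΣQ_DR·Δt = 1.678 × 10^6 m³.
Runoff depth d = V / A = 51.30 mm.
C = d / P = 51.30 / 156 = 0.33.

C ≈ 0.33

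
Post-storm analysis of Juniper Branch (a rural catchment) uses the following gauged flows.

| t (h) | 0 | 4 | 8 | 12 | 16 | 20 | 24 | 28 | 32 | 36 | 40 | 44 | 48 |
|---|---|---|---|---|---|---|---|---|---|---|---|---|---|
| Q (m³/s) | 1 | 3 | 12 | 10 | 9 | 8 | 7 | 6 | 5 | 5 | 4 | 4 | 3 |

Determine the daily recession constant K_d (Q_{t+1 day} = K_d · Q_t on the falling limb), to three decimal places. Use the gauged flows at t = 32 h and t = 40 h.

Between t = 32 h and t = 40 h the flow falls from 5 to 4 m³/s over 2×4 h = 8 h.
Per-interval ratio K = (4/5)^(1/2) = 0.8944; K_d = K^(24/4) = 0.512.

K_d ≈ 0.512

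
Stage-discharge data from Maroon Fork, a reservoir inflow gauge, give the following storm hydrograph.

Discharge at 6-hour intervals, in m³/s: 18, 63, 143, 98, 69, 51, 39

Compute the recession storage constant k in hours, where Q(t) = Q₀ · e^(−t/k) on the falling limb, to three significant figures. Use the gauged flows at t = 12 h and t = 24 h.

On the falling limb, Q drops from 143 to 69 m³/s between t = 12 h and t = 24 h (Δt = 12 h).
k = −Δt / ln(Q₂/Q₁) = −12 / ln(69/143) = 16.5 h.

k ≈ 16.5 h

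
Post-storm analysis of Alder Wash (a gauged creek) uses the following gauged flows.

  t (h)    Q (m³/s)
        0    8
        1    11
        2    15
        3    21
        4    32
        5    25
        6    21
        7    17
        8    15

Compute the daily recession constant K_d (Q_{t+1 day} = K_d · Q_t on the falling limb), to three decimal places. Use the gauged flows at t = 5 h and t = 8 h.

Between t = 5 h and t = 8 h the flow falls from 25 to 15 m³/s over 3×1 h = 3 h.
Per-interval ratio K = (15/25)^(1/3) = 0.8434; K_d = K^(24/1) = 0.017.

K_d ≈ 0.017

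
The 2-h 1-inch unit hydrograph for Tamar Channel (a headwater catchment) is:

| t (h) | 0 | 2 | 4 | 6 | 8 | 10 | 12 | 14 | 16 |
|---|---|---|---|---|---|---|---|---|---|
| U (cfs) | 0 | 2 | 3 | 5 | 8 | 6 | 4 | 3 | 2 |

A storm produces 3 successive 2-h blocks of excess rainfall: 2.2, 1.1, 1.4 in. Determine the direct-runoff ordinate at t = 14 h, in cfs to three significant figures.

Q ≈ 19.4 cfs

By discrete convolution, Q_j = Σ (P_i / 1 in) · U_{j−i}.
At t = 14 h (j=7): Q = (2.2/1)·3 + (1.1/1)·4 + (1.4/1)·6 = 19.4 cfs.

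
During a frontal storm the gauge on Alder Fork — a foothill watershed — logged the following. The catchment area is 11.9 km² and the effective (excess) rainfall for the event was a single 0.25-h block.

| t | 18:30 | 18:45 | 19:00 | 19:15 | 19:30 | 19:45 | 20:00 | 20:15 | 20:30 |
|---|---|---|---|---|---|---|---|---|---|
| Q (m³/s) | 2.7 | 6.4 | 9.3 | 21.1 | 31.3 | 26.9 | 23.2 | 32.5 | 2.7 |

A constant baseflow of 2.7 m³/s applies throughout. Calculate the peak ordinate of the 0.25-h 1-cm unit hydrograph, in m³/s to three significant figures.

Direct runoff: 0.0, 3.7, 6.6, 18.4, 28.6, 24.2, 20.5, 29.8, 0.0 m³/s; ΣQ_DR = 131.8 m³/s, peak = 29.8 m³/s.
Runoff depth d = ΣQ_DR·Δt / A = 131.8 × 900 / (11.9 km²) = 9.968 mm.
The 1-cm UH is the DRH scaled by (10 mm)/d, so U_p = 29.8 × 10/9.968 = 29.9 m³/s.

U_p ≈ 29.9 m³/s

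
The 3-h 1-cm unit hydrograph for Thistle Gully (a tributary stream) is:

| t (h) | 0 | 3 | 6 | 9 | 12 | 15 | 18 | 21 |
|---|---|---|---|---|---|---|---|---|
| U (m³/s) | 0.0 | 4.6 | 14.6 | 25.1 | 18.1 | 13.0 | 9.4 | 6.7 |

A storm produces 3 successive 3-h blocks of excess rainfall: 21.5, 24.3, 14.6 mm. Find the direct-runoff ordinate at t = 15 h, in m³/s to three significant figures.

By discrete convolution, Q_j = Σ (P_i / 10 mm) · U_{j−i}.
At t = 15 h (j=5): Q = (21.5/10)·13.0 + (24.3/10)·18.1 + (14.6/10)·25.1 = 109 m³/s.

Q ≈ 109 m³/s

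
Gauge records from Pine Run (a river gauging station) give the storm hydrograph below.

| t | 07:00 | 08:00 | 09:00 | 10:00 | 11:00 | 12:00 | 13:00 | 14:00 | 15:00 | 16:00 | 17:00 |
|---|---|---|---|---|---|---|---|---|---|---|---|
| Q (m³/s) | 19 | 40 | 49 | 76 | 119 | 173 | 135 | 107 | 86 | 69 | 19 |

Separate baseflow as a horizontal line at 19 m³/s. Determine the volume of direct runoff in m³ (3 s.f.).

Direct-runoff ordinates (Q − Q_b): 0.0, 21.0, 30.0, 57.0, 100.0, 154.0, 116.0, 88.0, 67.0, 50.0, 0.0 m³/s.
ΣQ_DR = 683.0 m³/s.
With Δt = 1 h = 3600 s, V = ΣQ_DR · Δt = 683.0 × 3600 = 2.46 × 10^6 m³.

V ≈ 2.46 × 10^6 m³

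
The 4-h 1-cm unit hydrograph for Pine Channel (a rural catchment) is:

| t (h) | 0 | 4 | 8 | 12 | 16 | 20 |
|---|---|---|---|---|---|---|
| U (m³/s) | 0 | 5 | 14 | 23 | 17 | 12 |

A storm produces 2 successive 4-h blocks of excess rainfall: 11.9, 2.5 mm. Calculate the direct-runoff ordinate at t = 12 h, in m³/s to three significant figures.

Q ≈ 30.9 m³/s

By discrete convolution, Q_j = Σ (P_i / 10 mm) · U_{j−i}.
At t = 12 h (j=3): Q = (11.9/10)·23 + (2.5/10)·14 = 30.9 m³/s.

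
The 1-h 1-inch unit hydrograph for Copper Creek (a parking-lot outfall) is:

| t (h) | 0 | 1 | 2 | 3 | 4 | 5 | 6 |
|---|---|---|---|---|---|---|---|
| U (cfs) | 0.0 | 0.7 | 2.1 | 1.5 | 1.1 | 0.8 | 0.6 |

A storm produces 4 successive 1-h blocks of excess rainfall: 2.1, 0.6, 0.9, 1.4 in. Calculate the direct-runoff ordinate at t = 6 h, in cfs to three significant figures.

Q ≈ 4.83 cfs

By discrete convolution, Q_j = Σ (P_i / 1 in) · U_{j−i}.
At t = 6 h (j=6): Q = (2.1/1)·0.6 + (0.6/1)·0.8 + (0.9/1)·1.1 + (1.4/1)·1.5 = 4.83 cfs.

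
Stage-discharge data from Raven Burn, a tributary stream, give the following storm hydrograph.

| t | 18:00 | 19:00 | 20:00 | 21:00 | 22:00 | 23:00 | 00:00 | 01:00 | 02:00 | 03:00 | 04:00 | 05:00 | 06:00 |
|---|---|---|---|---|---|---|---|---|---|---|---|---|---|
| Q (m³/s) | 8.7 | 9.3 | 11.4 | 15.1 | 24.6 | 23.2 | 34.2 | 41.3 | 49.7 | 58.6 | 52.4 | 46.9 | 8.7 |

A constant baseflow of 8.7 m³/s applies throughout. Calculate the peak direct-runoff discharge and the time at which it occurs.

Subtracting baseflow gives direct-runoff ordinates: 0.0, 0.6, 2.7, 6.4, 15.9, 14.5, 25.5, 32.6, 41.0, 49.9, 43.7, 38.2, 0.0 m³/s.
The maximum is 49.9 m³/s, occurring at the reading for t = 03:00.

Q_p = 49.9 m³/s at t = 03:00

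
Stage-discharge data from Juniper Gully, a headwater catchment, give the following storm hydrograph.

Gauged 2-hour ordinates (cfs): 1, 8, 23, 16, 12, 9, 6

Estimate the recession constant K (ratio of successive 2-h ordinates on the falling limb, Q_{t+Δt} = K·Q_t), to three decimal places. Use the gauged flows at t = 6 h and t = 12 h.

K ≈ 0.721

Using the recession-limb readings at t = 6 h and t = 12 h: Q falls from 16 to 6 cfs over 3 intervals.
K = (Q₂/Q₁)^(1/3) = (6/16)^(1/3) = 0.721.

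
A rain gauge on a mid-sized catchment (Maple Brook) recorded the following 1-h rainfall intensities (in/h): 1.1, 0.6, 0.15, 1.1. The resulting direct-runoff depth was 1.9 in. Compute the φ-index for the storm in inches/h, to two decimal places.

φ ≈ 0.30 in/h

Only the 3 blocks with intensity above φ contribute runoff: 1.1, 0.6, 1.1 in/h.
Σ(I−φ)·Δt = d  ⇒  (1.1+0.6+1.1 − 3φ)·1 = 1.9
φ = (2.800 − 1.9/1) / 3 = 0.30 in/h.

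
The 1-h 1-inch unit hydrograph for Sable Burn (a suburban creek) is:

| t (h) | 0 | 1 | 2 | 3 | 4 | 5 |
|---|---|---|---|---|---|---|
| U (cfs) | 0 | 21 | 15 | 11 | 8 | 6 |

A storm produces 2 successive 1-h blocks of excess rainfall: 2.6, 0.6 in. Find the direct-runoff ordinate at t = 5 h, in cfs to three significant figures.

Q ≈ 20.4 cfs

By discrete convolution, Q_j = Σ (P_i / 1 in) · U_{j−i}.
At t = 5 h (j=5): Q = (2.6/1)·6 + (0.6/1)·8 = 20.4 cfs.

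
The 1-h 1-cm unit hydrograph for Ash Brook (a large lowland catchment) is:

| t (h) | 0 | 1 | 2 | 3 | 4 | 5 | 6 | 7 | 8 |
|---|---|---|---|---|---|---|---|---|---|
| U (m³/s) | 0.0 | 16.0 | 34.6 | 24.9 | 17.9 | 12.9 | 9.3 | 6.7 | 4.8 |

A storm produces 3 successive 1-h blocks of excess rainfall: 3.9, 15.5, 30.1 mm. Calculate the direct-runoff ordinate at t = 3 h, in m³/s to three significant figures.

Q ≈ 112 m³/s

By discrete convolution, Q_j = Σ (P_i / 10 mm) · U_{j−i}.
At t = 3 h (j=3): Q = (3.9/10)·24.9 + (15.5/10)·34.6 + (30.1/10)·16.0 = 112 m³/s.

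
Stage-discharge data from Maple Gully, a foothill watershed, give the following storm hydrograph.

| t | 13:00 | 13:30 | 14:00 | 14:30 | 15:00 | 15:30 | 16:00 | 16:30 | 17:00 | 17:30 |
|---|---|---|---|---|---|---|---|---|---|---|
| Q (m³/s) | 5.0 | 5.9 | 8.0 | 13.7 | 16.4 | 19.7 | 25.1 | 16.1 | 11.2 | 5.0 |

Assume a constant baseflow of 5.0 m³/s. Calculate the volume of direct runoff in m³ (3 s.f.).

Direct-runoff ordinates (Q − Q_b): 0.0, 0.9, 3.0, 8.7, 11.4, 14.7, 20.1, 11.1, 6.2, 0.0 m³/s.
ΣQ_DR = 76.10 m³/s.
With Δt = 0.5 h = 1800 s, V = ΣQ_DR · Δt = 76.10 × 1800 = 1.37 × 10^5 m³.

V ≈ 1.37 × 10^5 m³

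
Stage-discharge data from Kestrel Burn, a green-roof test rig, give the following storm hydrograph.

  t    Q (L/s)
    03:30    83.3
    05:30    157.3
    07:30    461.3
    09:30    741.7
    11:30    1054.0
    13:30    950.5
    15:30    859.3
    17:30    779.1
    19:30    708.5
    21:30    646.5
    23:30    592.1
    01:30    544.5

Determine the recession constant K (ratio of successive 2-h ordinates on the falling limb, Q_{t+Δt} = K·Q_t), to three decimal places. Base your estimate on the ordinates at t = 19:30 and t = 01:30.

Using the recession-limb readings at t = 19:30 and t = 01:30: Q falls from 708.5 to 544.5 L/s over 3 intervals.
K = (Q₂/Q₁)^(1/3) = (544.5/708.5)^(1/3) = 0.916.

K ≈ 0.916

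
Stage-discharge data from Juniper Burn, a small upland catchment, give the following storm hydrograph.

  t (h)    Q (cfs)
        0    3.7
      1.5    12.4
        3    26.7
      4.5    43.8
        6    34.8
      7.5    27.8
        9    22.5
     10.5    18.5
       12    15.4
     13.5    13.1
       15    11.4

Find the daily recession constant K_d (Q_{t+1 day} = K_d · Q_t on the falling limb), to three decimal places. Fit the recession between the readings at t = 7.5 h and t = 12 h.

K_d ≈ 0.043

Between t = 7.5 h and t = 12 h the flow falls from 27.8 to 15.4 cfs over 3×1.5 h = 4.5 h.
Per-interval ratio K = (15.4/27.8)^(1/3) = 0.8213; K_d = K^(24/1.5) = 0.043.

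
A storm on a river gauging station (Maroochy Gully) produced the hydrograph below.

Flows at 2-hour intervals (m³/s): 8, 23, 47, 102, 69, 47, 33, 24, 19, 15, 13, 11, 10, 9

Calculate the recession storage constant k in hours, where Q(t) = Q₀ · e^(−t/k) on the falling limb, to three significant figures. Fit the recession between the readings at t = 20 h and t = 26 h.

k ≈ 16.3 h

On the falling limb, Q drops from 13 to 9 m³/s between t = 20 h and t = 26 h (Δt = 6 h).
k = −Δt / ln(Q₂/Q₁) = −6 / ln(9/13) = 16.3 h.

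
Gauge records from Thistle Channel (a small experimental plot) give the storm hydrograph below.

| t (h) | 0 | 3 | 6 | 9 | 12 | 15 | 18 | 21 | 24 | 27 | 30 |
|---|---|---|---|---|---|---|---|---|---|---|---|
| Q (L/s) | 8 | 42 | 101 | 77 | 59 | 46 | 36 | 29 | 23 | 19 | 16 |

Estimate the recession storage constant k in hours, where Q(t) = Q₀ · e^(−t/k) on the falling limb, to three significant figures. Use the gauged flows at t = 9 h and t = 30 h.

On the falling limb, Q drops from 77 to 16 L/s between t = 9 h and t = 30 h (Δt = 21 h).
k = −Δt / ln(Q₂/Q₁) = −21 / ln(16/77) = 13.4 h.

k ≈ 13.4 h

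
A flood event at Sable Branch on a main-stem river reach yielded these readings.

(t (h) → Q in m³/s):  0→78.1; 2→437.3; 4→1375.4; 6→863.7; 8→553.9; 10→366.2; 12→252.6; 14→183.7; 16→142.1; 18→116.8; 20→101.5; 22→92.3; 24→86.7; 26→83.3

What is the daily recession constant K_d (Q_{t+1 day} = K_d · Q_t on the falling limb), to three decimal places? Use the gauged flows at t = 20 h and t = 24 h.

K_d ≈ 0.388

Between t = 20 h and t = 24 h the flow falls from 101.5 to 86.7 m³/s over 2×2 h = 4 h.
Per-interval ratio K = (86.7/101.5)^(1/2) = 0.9242; K_d = K^(24/2) = 0.388.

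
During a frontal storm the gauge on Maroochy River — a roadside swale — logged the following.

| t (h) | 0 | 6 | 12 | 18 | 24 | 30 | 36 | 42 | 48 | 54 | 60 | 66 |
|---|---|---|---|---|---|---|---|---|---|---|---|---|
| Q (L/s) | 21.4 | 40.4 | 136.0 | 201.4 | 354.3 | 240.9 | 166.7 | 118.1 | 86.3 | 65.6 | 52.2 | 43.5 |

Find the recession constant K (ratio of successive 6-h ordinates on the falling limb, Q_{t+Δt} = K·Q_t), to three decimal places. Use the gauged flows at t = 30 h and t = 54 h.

K ≈ 0.722

Using the recession-limb readings at t = 30 h and t = 54 h: Q falls from 240.9 to 65.6 L/s over 4 intervals.
K = (Q₂/Q₁)^(1/4) = (65.6/240.9)^(1/4) = 0.722.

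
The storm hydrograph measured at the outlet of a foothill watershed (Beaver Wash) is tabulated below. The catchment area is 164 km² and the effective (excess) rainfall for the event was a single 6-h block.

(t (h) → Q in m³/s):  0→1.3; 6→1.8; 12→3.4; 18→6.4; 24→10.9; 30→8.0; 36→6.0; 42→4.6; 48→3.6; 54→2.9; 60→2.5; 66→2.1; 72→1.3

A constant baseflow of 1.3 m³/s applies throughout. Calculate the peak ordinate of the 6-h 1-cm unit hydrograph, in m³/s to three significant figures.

Direct runoff: 0.0, 0.5, 2.1, 5.1, 9.6, 6.7, 4.7, 3.3, 2.3, 1.6, 1.2, 0.8, 0.0 m³/s; ΣQ_DR = 37.90 m³/s, peak = 9.6 m³/s.
Runoff depth d = ΣQ_DR·Δt / A = 37.90 × 21600 / (164 km²) = 4.992 mm.
The 1-cm UH is the DRH scaled by (10 mm)/d, so U_p = 9.6 × 10/4.992 = 19.2 m³/s.

U_p ≈ 19.2 m³/s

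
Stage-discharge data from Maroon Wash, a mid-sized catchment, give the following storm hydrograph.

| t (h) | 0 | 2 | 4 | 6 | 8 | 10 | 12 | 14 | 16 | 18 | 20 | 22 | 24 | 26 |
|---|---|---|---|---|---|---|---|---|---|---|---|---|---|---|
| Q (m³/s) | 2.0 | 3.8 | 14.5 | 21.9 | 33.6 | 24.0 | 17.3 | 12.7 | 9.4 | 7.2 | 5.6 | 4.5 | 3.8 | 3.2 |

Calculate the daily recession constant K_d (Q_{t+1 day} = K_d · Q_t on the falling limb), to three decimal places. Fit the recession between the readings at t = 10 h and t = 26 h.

K_d ≈ 0.049

Between t = 10 h and t = 26 h the flow falls from 24.0 to 3.2 m³/s over 8×2 h = 16 h.
Per-interval ratio K = (3.2/24.0)^(1/8) = 0.7774; K_d = K^(24/2) = 0.049.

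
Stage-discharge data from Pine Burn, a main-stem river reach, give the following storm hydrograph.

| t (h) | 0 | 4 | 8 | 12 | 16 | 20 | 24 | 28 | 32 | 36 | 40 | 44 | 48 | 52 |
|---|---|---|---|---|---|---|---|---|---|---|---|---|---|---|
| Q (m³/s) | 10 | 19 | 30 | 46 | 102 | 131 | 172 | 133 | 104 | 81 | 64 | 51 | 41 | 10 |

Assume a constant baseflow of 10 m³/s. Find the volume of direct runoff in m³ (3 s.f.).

Direct-runoff ordinates (Q − Q_b): 0.0, 9.0, 20.0, 36.0, 92.0, 121.0, 162.0, 123.0, 94.0, 71.0, 54.0, 41.0, 31.0, 0.0 m³/s.
ΣQ_DR = 854.0 m³/s.
With Δt = 4 h = 14400 s, V = ΣQ_DR · Δt = 854.0 × 14400 = 1.23 × 10^7 m³.

V ≈ 1.23 × 10^7 m³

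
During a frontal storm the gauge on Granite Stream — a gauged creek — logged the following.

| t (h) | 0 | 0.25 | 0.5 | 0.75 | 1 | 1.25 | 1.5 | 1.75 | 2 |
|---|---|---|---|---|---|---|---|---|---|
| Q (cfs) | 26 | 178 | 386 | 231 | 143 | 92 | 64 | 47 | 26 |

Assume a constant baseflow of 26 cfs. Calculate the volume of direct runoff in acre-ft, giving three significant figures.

V ≈ 19.8 acre-ft

Direct-runoff ordinates (Q − Q_b): 0.0, 152.0, 360.0, 205.0, 117.0, 66.0, 38.0, 21.0, 0.0 cfs.
ΣQ_DR = 959.0 cfs.
With Δt = 0.25 h = 900 s, V = ΣQ_DR · Δt = 959.0 × 900 = 8.63 × 10^5 ft³ = 19.8 acre-ft.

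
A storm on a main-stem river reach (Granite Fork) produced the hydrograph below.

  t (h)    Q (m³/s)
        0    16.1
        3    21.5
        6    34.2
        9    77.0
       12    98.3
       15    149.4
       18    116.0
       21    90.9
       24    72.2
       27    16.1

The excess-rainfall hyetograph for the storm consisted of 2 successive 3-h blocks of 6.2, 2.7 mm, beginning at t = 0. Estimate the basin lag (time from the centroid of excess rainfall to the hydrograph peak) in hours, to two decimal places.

Centroid of excess rainfall: t_c = Σ P_i·t̄_i / ΣP_i = 2.4101 h (block centres at 1.5, 4.5 h).
Hydrograph peak occurs at t = 15 h, so basin lag t_L = 15 − 2.4101 = 12.59 h.

t_L ≈ 12.59 h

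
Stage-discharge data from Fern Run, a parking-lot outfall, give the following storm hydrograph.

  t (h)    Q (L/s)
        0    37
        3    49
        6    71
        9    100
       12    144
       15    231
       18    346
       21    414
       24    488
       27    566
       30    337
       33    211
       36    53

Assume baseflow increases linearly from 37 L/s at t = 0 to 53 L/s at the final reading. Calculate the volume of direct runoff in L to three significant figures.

Direct-runoff ordinates (Q − Q_b): 0.00, 10.67, 31.33, 59.00, 101.67, 187.33, 301.00, 367.67, 440.33, 517.00, 286.67, 159.33, 0.00 L/s.
ΣQ_DR = 2462 L/s.
With Δt = 3 h = 10800 s, V = ΣQ_DR · Δt = 2462 × 10800 = 2.66 × 10^7 L.

V ≈ 2.66 × 10^7 L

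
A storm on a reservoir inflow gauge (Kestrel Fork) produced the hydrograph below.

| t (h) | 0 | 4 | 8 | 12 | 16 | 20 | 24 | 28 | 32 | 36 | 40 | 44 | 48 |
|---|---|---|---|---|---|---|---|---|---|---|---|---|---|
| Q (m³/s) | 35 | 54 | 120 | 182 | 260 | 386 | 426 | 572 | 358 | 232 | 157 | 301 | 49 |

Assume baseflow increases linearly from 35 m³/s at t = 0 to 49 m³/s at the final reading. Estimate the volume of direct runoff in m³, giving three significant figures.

V ≈ 3.72 × 10^7 m³

Direct-runoff ordinates (Q − Q_b): 0.00, 17.83, 82.67, 143.50, 220.33, 345.17, 384.00, 528.83, 313.67, 186.50, 110.33, 253.17, 0.00 m³/s.
ΣQ_DR = 2586 m³/s.
With Δt = 4 h = 14400 s, V = ΣQ_DR · Δt = 2586 × 14400 = 3.72 × 10^7 m³.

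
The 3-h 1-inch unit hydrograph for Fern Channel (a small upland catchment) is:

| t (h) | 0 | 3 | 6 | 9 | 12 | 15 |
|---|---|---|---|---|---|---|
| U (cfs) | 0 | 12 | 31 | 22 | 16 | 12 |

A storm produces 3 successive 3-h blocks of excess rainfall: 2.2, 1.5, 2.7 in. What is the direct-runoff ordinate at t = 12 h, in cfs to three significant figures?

By discrete convolution, Q_j = Σ (P_i / 1 in) · U_{j−i}.
At t = 12 h (j=4): Q = (2.2/1)·16 + (1.5/1)·22 + (2.7/1)·31 = 152 cfs.

Q ≈ 152 cfs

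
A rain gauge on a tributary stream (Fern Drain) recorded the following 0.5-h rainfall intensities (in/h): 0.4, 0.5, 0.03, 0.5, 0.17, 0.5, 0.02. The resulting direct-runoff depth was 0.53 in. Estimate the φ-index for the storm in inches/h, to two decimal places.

Only the 4 blocks with intensity above φ contribute runoff: 0.4, 0.5, 0.5, 0.5 in/h.
Σ(I−φ)·Δt = d  ⇒  (0.4+0.5+0.5+0.5 − 4φ)·0.5 = 0.53
φ = (1.900 − 0.53/0.5) / 4 = 0.21 in/h.

φ ≈ 0.21 in/h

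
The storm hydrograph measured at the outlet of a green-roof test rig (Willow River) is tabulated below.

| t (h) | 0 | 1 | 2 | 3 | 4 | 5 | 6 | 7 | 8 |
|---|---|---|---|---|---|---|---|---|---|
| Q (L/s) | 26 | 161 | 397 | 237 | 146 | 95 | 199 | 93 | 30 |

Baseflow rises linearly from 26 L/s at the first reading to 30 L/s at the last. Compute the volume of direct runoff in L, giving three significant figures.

Direct-runoff ordinates (Q − Q_b): 0.00, 134.50, 370.00, 209.50, 118.00, 66.50, 170.00, 63.50, 0.00 L/s.
ΣQ_DR = 1132 L/s.
With Δt = 1 h = 3600 s, V = ΣQ_DR · Δt = 1132 × 3600 = 4.08 × 10^6 L.

V ≈ 4.08 × 10^6 L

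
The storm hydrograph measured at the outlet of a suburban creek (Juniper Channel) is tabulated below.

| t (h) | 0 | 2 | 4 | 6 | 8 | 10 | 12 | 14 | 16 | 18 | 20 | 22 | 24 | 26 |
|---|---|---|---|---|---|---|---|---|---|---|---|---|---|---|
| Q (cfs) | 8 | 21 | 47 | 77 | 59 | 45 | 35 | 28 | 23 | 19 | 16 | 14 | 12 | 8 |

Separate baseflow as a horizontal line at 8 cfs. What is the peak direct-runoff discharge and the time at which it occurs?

Subtracting baseflow gives direct-runoff ordinates: 0.0, 13.0, 39.0, 69.0, 51.0, 37.0, 27.0, 20.0, 15.0, 11.0, 8.0, 6.0, 4.0, 0.0 cfs.
The maximum is 69.0 cfs, occurring at the reading for t = 6 h.

Q_p = 69.0 cfs at t = 6 h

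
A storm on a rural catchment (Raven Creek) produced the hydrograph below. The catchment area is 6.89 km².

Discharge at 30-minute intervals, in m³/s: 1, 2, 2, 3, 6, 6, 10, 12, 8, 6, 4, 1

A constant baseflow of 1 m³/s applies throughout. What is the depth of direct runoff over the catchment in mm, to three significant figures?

d ≈ 12.8 mm

Direct runoff: 0.0, 1.0, 1.0, 2.0, 5.0, 5.0, 9.0, 11.0, 7.0, 5.0, 3.0, 0.0 m³/s; ΣQ_DR = 49.00 m³/s.
V = ΣQ_DR · Δt = 49.00 × 1800 s = 88200 m³.
Over A = 6.89 km², depth = V / A = 12.8 mm.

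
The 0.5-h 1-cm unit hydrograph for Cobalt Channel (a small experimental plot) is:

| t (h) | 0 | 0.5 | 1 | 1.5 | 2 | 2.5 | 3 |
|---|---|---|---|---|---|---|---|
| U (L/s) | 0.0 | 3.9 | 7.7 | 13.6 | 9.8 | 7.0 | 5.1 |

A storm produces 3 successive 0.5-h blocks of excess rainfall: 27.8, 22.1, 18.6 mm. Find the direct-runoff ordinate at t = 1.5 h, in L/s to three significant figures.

By discrete convolution, Q_j = Σ (P_i / 10 mm) · U_{j−i}.
At t = 1.5 h (j=3): Q = (27.8/10)·13.6 + (22.1/10)·7.7 + (18.6/10)·3.9 = 62.1 L/s.

Q ≈ 62.1 L/s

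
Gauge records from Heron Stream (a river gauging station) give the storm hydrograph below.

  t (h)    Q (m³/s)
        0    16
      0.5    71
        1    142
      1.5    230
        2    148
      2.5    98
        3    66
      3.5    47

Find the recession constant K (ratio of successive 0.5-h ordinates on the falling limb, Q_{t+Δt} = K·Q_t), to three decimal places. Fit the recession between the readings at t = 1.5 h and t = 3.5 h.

Using the recession-limb readings at t = 1.5 h and t = 3.5 h: Q falls from 230 to 47 m³/s over 4 intervals.
K = (Q₂/Q₁)^(1/4) = (47/230)^(1/4) = 0.672.

K ≈ 0.672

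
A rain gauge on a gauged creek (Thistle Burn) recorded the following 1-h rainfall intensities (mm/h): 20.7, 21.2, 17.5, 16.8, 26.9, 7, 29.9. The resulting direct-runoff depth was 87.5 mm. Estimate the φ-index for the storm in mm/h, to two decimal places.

φ ≈ 7.58 mm/h

Only the 6 blocks with intensity above φ contribute runoff: 20.7, 21.2, 17.5, 16.8, 26.9, 29.9 mm/h.
Σ(I−φ)·Δt = d  ⇒  (20.7+21.2+17.5+16.8+26.9+29.9 − 6φ)·1 = 87.5
φ = (133.0 − 87.5/1) / 6 = 7.58 mm/h.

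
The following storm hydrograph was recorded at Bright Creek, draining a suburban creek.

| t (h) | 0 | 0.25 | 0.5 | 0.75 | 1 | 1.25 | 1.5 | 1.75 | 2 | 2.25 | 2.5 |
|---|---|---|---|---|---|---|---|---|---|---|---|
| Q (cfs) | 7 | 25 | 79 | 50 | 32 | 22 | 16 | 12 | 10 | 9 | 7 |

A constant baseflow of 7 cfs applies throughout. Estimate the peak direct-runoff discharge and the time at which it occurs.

Subtracting baseflow gives direct-runoff ordinates: 0.0, 18.0, 72.0, 43.0, 25.0, 15.0, 9.0, 5.0, 3.0, 2.0, 0.0 cfs.
The maximum is 72.0 cfs, occurring at the reading for t = 0.5 h.

Q_p = 72.0 cfs at t = 0.5 h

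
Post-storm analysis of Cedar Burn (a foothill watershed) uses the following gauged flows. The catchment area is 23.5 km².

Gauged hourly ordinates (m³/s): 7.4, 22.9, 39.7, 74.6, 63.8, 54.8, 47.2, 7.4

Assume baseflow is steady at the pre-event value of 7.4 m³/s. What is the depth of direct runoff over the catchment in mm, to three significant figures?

Direct runoff: 0.0, 15.5, 32.3, 67.2, 56.4, 47.4, 39.8, 0.0 m³/s; ΣQ_DR = 258.6 m³/s.
V = ΣQ_DR · Δt = 258.6 × 3600 s = 9.310 × 10^5 m³.
Over A = 23.5 km², depth = V / A = 39.6 mm.

d ≈ 39.6 mm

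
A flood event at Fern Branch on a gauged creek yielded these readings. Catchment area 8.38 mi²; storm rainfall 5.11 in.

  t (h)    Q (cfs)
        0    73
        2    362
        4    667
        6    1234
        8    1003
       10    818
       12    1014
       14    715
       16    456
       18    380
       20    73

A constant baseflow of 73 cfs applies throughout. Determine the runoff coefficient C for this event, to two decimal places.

ΣQ_DR = 5992 cfs; V = ΣQ_DR·Δt = 4.314 × 10^7 ft³.
Runoff depth d = V / A = 2.216 in.
C = d / P = 2.216 / 5.11 = 0.43.

C ≈ 0.43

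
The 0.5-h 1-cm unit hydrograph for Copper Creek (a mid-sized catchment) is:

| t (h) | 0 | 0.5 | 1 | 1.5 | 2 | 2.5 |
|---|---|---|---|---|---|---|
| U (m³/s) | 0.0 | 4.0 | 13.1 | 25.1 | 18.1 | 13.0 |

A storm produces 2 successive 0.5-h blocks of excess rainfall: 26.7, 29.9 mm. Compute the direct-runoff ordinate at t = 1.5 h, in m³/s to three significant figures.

Q ≈ 106 m³/s

By discrete convolution, Q_j = Σ (P_i / 10 mm) · U_{j−i}.
At t = 1.5 h (j=3): Q = (26.7/10)·25.1 + (29.9/10)·13.1 = 106 m³/s.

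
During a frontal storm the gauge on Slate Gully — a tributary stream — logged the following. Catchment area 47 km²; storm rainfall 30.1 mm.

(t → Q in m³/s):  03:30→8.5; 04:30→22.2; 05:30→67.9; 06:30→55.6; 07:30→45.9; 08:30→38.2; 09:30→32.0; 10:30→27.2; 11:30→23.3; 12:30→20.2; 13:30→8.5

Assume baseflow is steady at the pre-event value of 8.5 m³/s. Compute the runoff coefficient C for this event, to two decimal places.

C ≈ 0.65

ΣQ_DR = 256.0 m³/s; V = ΣQ_DR·Δt = 9.216 × 10^5 m³.
Runoff depth d = V / A = 19.61 mm.
C = d / P = 19.61 / 30.1 = 0.65.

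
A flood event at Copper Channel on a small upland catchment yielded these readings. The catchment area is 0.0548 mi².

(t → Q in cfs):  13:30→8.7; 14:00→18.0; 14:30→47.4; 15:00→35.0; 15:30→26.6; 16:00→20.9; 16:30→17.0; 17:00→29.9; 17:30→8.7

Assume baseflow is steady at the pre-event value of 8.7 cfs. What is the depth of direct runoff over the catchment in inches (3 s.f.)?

d ≈ 1.89 in

Direct runoff: 0.0, 9.3, 38.7, 26.3, 17.9, 12.2, 8.3, 21.2, 0.0 cfs; ΣQ_DR = 133.9 cfs.
V = ΣQ_DR · Δt = 133.9 × 1800 s = 2.410 × 10^5 ft³.
Over A = 0.0548 mi², depth = V / A = 1.89 in.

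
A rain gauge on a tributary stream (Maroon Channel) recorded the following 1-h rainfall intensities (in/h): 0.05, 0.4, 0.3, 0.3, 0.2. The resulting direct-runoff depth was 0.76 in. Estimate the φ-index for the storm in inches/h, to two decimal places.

φ ≈ 0.11 in/h

Only the 4 blocks with intensity above φ contribute runoff: 0.4, 0.3, 0.3, 0.2 in/h.
Σ(I−φ)·Δt = d  ⇒  (0.4+0.3+0.3+0.2 − 4φ)·1 = 0.76
φ = (1.200 − 0.76/1) / 4 = 0.11 in/h.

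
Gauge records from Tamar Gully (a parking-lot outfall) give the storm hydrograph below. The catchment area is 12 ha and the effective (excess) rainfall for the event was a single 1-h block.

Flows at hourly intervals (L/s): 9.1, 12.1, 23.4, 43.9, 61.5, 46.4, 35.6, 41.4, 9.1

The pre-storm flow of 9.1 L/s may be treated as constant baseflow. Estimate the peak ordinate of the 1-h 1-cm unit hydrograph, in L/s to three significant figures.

Direct runoff: 0.0, 3.0, 14.3, 34.8, 52.4, 37.3, 26.5, 32.3, 0.0 L/s; ΣQ_DR = 200.6 L/s, peak = 52.4 L/s.
Runoff depth d = ΣQ_DR·Δt / A = 200.6 × 3600 / (12 ha) = 6.018 mm.
The 1-cm UH is the DRH scaled by (10 mm)/d, so U_p = 52.4 × 10/6.018 = 87.1 L/s.

U_p ≈ 87.1 L/s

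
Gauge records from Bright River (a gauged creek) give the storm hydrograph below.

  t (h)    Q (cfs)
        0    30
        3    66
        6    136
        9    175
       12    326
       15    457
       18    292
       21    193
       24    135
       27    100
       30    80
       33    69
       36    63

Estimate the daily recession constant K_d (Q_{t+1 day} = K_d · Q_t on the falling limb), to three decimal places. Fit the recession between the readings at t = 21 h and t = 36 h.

K_d ≈ 0.167

Between t = 21 h and t = 36 h the flow falls from 193 to 63 cfs over 5×3 h = 15 h.
Per-interval ratio K = (63/193)^(1/5) = 0.7994; K_d = K^(24/3) = 0.167.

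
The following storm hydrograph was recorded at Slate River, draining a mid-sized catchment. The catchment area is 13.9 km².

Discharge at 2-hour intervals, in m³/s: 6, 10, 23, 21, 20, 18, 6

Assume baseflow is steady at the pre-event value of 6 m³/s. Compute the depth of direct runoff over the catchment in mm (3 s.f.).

d ≈ 32.1 mm

Direct runoff: 0.0, 4.0, 17.0, 15.0, 14.0, 12.0, 0.0 m³/s; ΣQ_DR = 62.00 m³/s.
V = ΣQ_DR · Δt = 62.00 × 7200 s = 4.464 × 10^5 m³.
Over A = 13.9 km², depth = V / A = 32.1 mm.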